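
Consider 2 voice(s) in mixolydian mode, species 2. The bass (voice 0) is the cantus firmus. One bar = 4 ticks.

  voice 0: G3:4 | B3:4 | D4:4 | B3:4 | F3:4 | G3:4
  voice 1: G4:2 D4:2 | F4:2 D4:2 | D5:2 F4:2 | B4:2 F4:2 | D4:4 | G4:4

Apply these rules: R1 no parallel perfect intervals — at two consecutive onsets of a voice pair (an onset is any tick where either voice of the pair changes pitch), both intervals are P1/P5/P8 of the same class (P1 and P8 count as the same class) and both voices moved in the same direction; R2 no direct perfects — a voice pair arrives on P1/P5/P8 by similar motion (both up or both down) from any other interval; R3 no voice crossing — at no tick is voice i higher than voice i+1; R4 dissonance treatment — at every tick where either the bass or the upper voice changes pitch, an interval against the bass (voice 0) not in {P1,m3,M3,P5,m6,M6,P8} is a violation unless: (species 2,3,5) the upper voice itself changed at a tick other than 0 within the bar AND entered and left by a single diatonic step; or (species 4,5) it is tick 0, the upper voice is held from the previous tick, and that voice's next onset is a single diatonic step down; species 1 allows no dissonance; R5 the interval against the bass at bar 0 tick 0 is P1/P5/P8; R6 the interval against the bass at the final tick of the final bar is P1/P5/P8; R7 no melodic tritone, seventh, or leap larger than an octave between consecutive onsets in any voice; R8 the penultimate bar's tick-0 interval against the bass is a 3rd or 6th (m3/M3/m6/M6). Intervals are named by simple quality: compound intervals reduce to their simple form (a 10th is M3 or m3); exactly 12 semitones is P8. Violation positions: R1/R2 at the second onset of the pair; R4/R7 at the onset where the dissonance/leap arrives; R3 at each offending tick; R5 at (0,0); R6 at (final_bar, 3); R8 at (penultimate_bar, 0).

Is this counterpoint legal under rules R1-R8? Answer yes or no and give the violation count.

No (7 violations)

bar 0: v0=G3 v1=G4 (P8)
bar 1: v0=B3 v1=F4 (TT)
bar 2: v0=D4 v1=D5 (P8)
bar 3: v0=B3 v1=B4 (P8)
bar 4: v0=F3 v1=D4 (M6)
bar 5: v0=G3 v1=G4 (P8)
  R4 @ bar1.0: B3/F4 TT untreated
  R2 @ bar2.0: B3/D4 m3 -> D4/D5 P8 similar
  R7 @ bar3.0: F4->B4 leap 6st
  R4 @ bar3.2: B3/F4 TT untreated
  R7 @ bar3.2: B4->F4 leap 6st
  R7 @ bar4.0: B3->F3 leap 6st
  R2 @ bar5.0: F3/D4 M6 -> G3/G4 P8 similar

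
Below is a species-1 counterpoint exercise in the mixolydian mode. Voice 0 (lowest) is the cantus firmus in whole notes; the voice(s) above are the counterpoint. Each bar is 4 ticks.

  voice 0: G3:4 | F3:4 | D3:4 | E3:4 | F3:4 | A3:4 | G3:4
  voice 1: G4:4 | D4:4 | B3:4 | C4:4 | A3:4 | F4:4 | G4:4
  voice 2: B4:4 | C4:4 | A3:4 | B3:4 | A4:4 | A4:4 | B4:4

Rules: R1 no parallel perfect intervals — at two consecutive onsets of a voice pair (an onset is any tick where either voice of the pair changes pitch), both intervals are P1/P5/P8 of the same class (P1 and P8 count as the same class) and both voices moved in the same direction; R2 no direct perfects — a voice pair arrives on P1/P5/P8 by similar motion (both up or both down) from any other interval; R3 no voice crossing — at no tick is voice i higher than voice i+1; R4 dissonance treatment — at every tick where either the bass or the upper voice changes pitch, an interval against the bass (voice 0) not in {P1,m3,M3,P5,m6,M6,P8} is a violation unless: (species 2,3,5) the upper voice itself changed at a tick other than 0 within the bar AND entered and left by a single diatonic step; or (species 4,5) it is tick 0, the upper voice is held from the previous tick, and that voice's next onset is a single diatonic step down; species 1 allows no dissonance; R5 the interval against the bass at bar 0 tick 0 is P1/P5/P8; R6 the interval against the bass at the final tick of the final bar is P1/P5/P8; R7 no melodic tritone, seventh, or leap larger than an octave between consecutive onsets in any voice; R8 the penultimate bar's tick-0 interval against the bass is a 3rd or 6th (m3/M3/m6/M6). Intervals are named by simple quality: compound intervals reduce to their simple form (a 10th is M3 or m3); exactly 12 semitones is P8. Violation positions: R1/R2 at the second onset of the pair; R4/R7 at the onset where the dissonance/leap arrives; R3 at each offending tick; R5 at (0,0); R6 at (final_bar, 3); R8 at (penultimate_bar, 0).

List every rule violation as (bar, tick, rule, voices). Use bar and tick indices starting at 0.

(0, 0, R5, (0, 2))
(1, 0, R2, (0, 2))
(1, 0, R3, (1, 2))
(1, 0, R7, (2,))
(1, 1, R3, (1, 2))
(1, 2, R3, (1, 2))
(1, 3, R3, (1, 2))
(2, 0, R1, (0, 2))
(2, 0, R3, (1, 2))
(2, 1, R3, (1, 2))
(2, 2, R3, (1, 2))
(2, 3, R3, (1, 2))
(3, 0, R1, (0, 2))
(3, 0, R3, (1, 2))
(3, 1, R3, (1, 2))
(3, 2, R3, (1, 2))
(3, 3, R3, (1, 2))
(4, 0, R7, (2,))
(5, 0, R8, (0, 2))
(6, 3, R6, (0, 2))

bar 0: v0=G3 v1=G4 v2=B4 downbeat M3
bar 1: v0=F3 v1=D4 v2=C4 downbeat P5
bar 2: v0=D3 v1=B3 v2=A3 downbeat P5
bar 3: v0=E3 v1=C4 v2=B3 downbeat P5
bar 4: v0=F3 v1=A3 v2=A4 downbeat M3
bar 5: v0=A3 v1=F4 v2=A4 downbeat P8
bar 6: v0=G3 v1=G4 v2=B4 downbeat M3
  -> R5 @ bar 0 tick 0 v(0, 2): opens on M3
  -> R2 @ bar 1 tick 0 v(0, 2): G3/B4 M3 -> F3/C4 P5 similar
  -> R3 @ bar 1 tick 0 v(1, 2): D4 above C4
  -> R7 @ bar 1 tick 0 v(2,): B4->C4 leap 11st
  -> R3 @ bar 1 tick 1 v(1, 2): D4 above C4
  -> R3 @ bar 1 tick 2 v(1, 2): D4 above C4
  -> R3 @ bar 1 tick 3 v(1, 2): D4 above C4
  -> R1 @ bar 2 tick 0 v(0, 2): F3/C4 P5 -> D3/A3 P5 similar
  -> R3 @ bar 2 tick 0 v(1, 2): B3 above A3
  -> R3 @ bar 2 tick 1 v(1, 2): B3 above A3
  -> R3 @ bar 2 tick 2 v(1, 2): B3 above A3
  -> R3 @ bar 2 tick 3 v(1, 2): B3 above A3
  -> R1 @ bar 3 tick 0 v(0, 2): D3/A3 P5 -> E3/B3 P5 similar
  -> R3 @ bar 3 tick 0 v(1, 2): C4 above B3
  -> R3 @ bar 3 tick 1 v(1, 2): C4 above B3
  -> R3 @ bar 3 tick 2 v(1, 2): C4 above B3
  -> R3 @ bar 3 tick 3 v(1, 2): C4 above B3
  -> R7 @ bar 4 tick 0 v(2,): B3->A4 leap 10st
  -> R8 @ bar 5 tick 0 v(0, 2): penult P8 not 3rd/6th
  -> R6 @ bar 6 tick 3 v(0, 2): closes on M3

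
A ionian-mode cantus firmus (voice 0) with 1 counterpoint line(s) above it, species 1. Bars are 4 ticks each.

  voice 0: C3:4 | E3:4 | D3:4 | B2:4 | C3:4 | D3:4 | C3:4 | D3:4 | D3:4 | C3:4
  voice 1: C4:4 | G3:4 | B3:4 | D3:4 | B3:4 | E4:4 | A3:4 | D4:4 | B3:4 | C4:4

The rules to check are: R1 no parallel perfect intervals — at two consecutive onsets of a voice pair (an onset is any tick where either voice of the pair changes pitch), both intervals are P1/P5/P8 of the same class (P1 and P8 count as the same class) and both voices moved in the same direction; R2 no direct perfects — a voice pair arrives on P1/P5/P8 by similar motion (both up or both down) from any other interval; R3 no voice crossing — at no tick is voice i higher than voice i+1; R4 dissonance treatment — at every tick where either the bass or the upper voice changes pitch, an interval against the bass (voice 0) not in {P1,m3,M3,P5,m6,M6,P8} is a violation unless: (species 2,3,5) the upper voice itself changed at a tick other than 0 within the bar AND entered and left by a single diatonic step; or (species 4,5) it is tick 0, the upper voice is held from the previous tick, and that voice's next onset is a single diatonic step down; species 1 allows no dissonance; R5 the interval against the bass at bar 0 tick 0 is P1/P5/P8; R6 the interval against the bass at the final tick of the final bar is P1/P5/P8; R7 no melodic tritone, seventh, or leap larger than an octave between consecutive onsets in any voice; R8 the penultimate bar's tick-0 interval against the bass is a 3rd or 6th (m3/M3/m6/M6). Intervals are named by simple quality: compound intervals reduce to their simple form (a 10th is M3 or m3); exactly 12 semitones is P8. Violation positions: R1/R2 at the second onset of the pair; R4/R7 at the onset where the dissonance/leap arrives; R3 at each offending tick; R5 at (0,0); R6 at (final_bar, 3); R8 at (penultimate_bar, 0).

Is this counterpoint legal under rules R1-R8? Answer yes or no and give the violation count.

No (3 violations)

bar 0: v0=C3 v1=C4 (P8)
bar 1: v0=E3 v1=G3 (m3)
bar 2: v0=D3 v1=B3 (M6)
bar 3: v0=B2 v1=D3 (m3)
bar 4: v0=C3 v1=B3 (M7)
bar 5: v0=D3 v1=E4 (M2)
bar 6: v0=C3 v1=A3 (M6)
bar 7: v0=D3 v1=D4 (P8)
bar 8: v0=D3 v1=B3 (M6)
bar 9: v0=C3 v1=C4 (P8)
  R4 @ bar4.0: C3/B3 M7 untreated
  R4 @ bar5.0: D3/E4 M2 untreated
  R2 @ bar7.0: C3/A3 M6 -> D3/D4 P8 similar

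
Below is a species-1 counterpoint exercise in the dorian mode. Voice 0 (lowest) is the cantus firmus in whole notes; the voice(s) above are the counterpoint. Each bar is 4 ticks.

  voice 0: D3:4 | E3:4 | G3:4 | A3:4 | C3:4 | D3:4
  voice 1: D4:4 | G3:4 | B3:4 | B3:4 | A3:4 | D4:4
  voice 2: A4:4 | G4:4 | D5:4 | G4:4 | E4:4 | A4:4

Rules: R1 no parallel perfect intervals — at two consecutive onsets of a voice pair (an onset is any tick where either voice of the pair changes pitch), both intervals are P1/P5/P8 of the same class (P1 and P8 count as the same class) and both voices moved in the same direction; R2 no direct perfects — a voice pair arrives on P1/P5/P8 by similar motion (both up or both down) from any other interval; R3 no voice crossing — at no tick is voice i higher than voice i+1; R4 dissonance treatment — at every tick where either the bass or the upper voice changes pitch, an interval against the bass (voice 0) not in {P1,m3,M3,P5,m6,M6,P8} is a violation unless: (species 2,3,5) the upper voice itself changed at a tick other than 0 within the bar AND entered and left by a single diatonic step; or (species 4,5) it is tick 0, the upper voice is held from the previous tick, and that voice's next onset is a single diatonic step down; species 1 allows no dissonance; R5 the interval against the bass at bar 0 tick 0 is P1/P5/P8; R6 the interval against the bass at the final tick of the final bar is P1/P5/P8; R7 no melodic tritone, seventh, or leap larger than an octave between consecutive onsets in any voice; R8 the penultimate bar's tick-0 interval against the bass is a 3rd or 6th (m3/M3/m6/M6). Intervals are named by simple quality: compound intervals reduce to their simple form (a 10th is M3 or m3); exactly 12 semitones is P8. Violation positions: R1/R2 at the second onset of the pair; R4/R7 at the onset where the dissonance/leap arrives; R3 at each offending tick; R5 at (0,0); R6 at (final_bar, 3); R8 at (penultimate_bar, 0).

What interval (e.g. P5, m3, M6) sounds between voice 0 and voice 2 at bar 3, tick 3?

m7

voice 0=A3 voice 2=G4 -> m7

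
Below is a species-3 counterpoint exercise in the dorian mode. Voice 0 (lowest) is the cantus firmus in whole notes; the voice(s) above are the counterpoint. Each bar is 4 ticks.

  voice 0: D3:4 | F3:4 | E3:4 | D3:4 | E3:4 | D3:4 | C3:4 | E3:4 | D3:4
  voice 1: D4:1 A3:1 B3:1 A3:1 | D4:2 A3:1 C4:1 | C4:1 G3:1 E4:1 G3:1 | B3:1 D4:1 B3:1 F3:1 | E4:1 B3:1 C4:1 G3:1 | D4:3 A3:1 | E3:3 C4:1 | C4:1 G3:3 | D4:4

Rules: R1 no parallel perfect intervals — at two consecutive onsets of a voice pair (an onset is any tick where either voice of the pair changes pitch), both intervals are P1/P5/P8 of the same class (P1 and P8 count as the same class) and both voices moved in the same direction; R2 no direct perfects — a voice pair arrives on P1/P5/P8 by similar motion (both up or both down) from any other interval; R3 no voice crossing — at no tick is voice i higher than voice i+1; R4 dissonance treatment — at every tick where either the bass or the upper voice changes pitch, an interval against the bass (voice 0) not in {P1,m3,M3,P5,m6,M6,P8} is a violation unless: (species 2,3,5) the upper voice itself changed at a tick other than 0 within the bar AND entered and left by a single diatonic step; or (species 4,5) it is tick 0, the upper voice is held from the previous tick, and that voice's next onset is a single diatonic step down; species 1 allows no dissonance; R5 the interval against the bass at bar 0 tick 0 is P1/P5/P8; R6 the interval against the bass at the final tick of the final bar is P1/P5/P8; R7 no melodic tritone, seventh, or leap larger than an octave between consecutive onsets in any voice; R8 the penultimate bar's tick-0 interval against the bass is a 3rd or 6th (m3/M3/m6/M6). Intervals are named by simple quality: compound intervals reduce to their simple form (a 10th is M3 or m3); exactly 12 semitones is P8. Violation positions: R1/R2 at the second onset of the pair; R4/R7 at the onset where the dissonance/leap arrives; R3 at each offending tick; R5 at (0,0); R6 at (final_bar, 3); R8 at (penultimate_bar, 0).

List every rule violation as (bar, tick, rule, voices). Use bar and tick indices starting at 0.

bar 0: v0=D3 v1=D4 downbeat P8
bar 1: v0=F3 v1=D4 downbeat M6
bar 2: v0=E3 v1=C4 downbeat m6
bar 3: v0=D3 v1=B3 downbeat M6
bar 4: v0=E3 v1=E4 downbeat P8
bar 5: v0=D3 v1=D4 downbeat P8
bar 6: v0=C3 v1=E3 downbeat M3
bar 7: v0=E3 v1=C4 downbeat m6
bar 8: v0=D3 v1=D4 downbeat P8
  -> R7 @ bar 3 tick 3 v(1,): B3->F3 leap 6st
  -> R2 @ bar 4 tick 0 v(0, 1): D3/F3 m3 -> E3/E4 P8 similar
  -> R7 @ bar 4 tick 0 v(1,): F3->E4 leap 11st

(3, 3, R7, (1,))
(4, 0, R2, (0, 1))
(4, 0, R7, (1,))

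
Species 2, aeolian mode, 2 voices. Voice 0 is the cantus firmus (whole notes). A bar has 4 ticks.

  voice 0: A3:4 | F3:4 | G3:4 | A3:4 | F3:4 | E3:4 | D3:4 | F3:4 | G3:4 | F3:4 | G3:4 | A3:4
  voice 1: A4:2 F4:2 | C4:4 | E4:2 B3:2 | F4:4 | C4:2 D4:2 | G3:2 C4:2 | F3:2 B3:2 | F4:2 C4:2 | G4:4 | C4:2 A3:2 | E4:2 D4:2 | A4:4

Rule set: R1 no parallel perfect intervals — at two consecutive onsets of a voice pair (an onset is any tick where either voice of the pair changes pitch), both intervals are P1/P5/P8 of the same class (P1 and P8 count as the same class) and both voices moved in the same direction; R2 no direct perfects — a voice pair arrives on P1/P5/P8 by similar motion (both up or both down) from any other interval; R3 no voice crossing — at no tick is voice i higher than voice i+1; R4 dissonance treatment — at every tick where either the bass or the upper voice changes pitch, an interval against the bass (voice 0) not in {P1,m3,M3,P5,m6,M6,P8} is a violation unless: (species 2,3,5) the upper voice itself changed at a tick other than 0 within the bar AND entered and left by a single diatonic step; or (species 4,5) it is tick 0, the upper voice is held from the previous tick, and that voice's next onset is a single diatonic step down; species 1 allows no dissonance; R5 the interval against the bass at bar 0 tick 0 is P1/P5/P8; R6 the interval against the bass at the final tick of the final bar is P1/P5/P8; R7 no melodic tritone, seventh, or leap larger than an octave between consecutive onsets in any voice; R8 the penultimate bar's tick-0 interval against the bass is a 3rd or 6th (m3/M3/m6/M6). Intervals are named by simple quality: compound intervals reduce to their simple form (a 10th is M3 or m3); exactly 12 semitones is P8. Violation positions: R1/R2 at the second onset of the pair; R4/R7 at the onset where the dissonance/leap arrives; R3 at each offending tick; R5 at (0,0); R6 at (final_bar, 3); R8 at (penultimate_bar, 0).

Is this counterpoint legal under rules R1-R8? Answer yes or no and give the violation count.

No (9 violations)

bar 0: v0=A3 v1=A4 (P8)
bar 1: v0=F3 v1=C4 (P5)
bar 2: v0=G3 v1=E4 (M6)
bar 3: v0=A3 v1=F4 (m6)
bar 4: v0=F3 v1=C4 (P5)
bar 5: v0=E3 v1=G3 (m3)
bar 6: v0=D3 v1=F3 (m3)
bar 7: v0=F3 v1=F4 (P8)
bar 8: v0=G3 v1=G4 (P8)
bar 9: v0=F3 v1=C4 (P5)
bar 10: v0=G3 v1=E4 (M6)
bar 11: v0=A3 v1=A4 (P8)
  R2 @ bar1.0: A3/F4 m6 -> F3/C4 P5 similar
  R7 @ bar3.0: B3->F4 leap 6st
  R2 @ bar4.0: A3/F4 m6 -> F3/C4 P5 similar
  R7 @ bar6.2: F3->B3 leap 6st
  R2 @ bar7.0: D3/B3 M6 -> F3/F4 P8 similar
  R7 @ bar7.0: B3->F4 leap 6st
  R2 @ bar8.0: F3/C4 P5 -> G3/G4 P8 similar
  R2 @ bar9.0: G3/G4 P8 -> F3/C4 P5 similar
  R2 @ bar11.0: G3/D4 P5 -> A3/A4 P8 similar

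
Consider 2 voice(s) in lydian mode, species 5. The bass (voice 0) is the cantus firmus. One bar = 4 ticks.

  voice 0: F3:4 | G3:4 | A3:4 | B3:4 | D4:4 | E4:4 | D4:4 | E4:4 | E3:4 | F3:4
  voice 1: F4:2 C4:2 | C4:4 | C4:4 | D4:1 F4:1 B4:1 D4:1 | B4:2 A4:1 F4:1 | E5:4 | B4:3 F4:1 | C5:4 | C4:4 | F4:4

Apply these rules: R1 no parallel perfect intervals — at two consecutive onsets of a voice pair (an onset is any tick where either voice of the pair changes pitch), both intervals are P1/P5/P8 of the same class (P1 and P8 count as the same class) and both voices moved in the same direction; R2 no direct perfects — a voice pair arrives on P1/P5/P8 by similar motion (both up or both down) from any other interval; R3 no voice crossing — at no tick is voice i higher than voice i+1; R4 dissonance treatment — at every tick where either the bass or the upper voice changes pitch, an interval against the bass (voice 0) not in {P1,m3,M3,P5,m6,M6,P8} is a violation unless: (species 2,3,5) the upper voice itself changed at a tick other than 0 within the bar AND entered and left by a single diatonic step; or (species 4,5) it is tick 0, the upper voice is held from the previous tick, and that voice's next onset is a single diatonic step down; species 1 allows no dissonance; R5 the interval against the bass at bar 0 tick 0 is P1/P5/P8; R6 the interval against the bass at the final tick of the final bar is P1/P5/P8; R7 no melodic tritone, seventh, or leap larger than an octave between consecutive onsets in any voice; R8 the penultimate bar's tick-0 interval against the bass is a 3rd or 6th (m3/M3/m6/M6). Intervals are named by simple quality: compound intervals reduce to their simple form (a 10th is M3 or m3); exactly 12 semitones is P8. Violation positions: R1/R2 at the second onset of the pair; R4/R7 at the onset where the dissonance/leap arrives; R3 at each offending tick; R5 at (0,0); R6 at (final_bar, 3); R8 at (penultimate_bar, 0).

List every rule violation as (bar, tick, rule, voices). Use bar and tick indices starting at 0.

bar 0: v0=F3 v1=F4 downbeat P8
bar 1: v0=G3 v1=C4 downbeat P4
bar 2: v0=A3 v1=C4 downbeat m3
bar 3: v0=B3 v1=D4 downbeat m3
bar 4: v0=D4 v1=B4 downbeat M6
bar 5: v0=E4 v1=E5 downbeat P8
bar 6: v0=D4 v1=B4 downbeat M6
bar 7: v0=E4 v1=C5 downbeat m6
bar 8: v0=E3 v1=C4 downbeat m6
bar 9: v0=F3 v1=F4 downbeat P8
  -> R4 @ bar 1 tick 0 v(0, 1): G3/C4 P4 untreated
  -> R4 @ bar 3 tick 1 v(0, 1): B3/F4 TT untreated
  -> R7 @ bar 3 tick 2 v(1,): F4->B4 leap 6st
  -> R2 @ bar 5 tick 0 v(0, 1): D4/F4 m3 -> E4/E5 P8 similar
  -> R7 @ bar 5 tick 0 v(1,): F4->E5 leap 11st
  -> R7 @ bar 6 tick 3 v(1,): B4->F4 leap 6st
  -> R2 @ bar 9 tick 0 v(0, 1): E3/C4 m6 -> F3/F4 P8 similar

(1, 0, R4, (0, 1))
(3, 1, R4, (0, 1))
(3, 2, R7, (1,))
(5, 0, R2, (0, 1))
(5, 0, R7, (1,))
(6, 3, R7, (1,))
(9, 0, R2, (0, 1))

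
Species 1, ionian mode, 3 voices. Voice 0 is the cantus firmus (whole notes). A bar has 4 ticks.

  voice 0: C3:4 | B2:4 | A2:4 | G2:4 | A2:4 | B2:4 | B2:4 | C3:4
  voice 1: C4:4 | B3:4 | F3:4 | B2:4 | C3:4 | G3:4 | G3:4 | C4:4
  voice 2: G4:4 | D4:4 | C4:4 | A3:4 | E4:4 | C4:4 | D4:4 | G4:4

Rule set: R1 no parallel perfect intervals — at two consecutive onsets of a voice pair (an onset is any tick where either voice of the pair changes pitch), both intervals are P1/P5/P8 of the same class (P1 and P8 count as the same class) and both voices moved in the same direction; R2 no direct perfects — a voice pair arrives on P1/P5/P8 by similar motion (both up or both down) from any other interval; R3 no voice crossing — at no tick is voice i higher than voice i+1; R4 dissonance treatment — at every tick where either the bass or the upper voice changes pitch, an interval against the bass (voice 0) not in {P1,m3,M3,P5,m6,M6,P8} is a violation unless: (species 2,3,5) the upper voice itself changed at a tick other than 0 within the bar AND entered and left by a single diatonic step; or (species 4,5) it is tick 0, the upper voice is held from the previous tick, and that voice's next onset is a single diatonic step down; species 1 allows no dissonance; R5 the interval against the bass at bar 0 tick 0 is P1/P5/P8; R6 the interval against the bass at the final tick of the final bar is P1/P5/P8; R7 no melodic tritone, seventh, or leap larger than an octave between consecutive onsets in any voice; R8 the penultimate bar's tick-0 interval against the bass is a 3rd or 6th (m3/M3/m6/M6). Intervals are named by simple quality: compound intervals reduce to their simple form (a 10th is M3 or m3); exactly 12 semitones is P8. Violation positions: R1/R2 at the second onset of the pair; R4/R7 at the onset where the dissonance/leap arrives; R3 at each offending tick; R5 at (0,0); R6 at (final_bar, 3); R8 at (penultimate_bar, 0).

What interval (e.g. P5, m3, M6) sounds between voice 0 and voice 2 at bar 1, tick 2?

voice 0=B2 voice 2=D4 -> m3

m3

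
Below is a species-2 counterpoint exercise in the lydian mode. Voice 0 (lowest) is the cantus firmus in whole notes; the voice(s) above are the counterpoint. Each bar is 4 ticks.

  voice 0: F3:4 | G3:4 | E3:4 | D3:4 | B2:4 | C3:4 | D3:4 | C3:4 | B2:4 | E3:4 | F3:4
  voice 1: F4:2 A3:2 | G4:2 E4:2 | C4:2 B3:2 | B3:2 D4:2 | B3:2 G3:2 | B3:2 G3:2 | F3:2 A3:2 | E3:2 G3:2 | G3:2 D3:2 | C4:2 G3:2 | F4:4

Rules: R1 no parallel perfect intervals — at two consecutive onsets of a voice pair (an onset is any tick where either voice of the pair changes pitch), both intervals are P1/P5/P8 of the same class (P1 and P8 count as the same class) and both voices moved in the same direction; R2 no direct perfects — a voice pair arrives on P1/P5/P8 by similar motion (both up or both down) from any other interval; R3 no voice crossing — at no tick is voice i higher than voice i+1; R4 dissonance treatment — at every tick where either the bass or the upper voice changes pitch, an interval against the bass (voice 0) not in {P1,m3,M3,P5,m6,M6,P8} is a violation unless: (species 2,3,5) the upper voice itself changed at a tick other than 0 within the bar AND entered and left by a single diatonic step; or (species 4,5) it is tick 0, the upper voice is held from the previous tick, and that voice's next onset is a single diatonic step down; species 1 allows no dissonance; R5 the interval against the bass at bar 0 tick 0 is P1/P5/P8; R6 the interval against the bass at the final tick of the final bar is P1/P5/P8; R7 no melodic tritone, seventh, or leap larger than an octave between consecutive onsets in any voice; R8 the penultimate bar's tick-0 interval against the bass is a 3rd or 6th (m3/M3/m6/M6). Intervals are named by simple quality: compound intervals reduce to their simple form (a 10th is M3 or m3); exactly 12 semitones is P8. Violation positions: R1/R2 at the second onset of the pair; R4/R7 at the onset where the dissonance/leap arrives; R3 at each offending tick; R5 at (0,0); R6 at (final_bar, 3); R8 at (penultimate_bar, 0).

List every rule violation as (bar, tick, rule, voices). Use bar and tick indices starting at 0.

(1, 0, R2, (0, 1))
(1, 0, R7, (1,))
(4, 0, R1, (0, 1))
(5, 0, R4, (0, 1))
(9, 0, R7, (1,))
(10, 0, R2, (0, 1))
(10, 0, R7, (1,))

bar 0: v0=F3 v1=F4 downbeat P8
bar 1: v0=G3 v1=G4 downbeat P8
bar 2: v0=E3 v1=C4 downbeat m6
bar 3: v0=D3 v1=B3 downbeat M6
bar 4: v0=B2 v1=B3 downbeat P8
bar 5: v0=C3 v1=B3 downbeat M7
bar 6: v0=D3 v1=F3 downbeat m3
bar 7: v0=C3 v1=E3 downbeat M3
bar 8: v0=B2 v1=G3 downbeat m6
bar 9: v0=E3 v1=C4 downbeat m6
bar 10: v0=F3 v1=F4 downbeat P8
  -> R2 @ bar 1 tick 0 v(0, 1): F3/A3 M3 -> G3/G4 P8 similar
  -> R7 @ bar 1 tick 0 v(1,): A3->G4 leap 10st
  -> R1 @ bar 4 tick 0 v(0, 1): D3/D4 P8 -> B2/B3 P8 similar
  -> R4 @ bar 5 tick 0 v(0, 1): C3/B3 M7 untreated
  -> R7 @ bar 9 tick 0 v(1,): D3->C4 leap 10st
  -> R2 @ bar 10 tick 0 v(0, 1): E3/G3 m3 -> F3/F4 P8 similar
  -> R7 @ bar 10 tick 0 v(1,): G3->F4 leap 10st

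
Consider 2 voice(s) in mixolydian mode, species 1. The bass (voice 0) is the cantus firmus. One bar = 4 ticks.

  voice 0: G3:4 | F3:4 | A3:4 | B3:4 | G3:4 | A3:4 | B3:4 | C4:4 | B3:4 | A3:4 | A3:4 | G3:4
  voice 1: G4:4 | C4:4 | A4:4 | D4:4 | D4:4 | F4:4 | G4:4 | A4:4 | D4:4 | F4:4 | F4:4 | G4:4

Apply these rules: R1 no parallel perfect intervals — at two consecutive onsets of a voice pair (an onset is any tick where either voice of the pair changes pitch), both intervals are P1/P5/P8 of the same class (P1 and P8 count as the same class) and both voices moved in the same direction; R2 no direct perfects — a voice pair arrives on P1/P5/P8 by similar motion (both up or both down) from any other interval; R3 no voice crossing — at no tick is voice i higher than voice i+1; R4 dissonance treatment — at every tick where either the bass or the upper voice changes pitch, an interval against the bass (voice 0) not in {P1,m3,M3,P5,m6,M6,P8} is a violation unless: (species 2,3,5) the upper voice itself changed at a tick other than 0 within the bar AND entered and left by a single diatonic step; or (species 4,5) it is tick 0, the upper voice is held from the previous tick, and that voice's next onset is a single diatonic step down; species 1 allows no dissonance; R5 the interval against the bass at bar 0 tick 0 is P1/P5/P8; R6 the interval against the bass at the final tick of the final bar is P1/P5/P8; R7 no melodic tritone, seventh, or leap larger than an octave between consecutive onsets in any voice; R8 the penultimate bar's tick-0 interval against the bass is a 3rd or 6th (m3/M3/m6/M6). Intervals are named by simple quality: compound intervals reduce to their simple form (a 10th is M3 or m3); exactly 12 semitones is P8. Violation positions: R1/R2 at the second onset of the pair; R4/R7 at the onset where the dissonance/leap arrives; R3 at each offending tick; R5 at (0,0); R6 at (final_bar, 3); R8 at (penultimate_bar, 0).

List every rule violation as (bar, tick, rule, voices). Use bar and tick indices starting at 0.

(1, 0, R2, (0, 1))
(2, 0, R2, (0, 1))

bar 0: v0=G3 v1=G4 downbeat P8
bar 1: v0=F3 v1=C4 downbeat P5
bar 2: v0=A3 v1=A4 downbeat P8
bar 3: v0=B3 v1=D4 downbeat m3
bar 4: v0=G3 v1=D4 downbeat P5
bar 5: v0=A3 v1=F4 downbeat m6
bar 6: v0=B3 v1=G4 downbeat m6
bar 7: v0=C4 v1=A4 downbeat M6
bar 8: v0=B3 v1=D4 downbeat m3
bar 9: v0=A3 v1=F4 downbeat m6
bar 10: v0=A3 v1=F4 downbeat m6
bar 11: v0=G3 v1=G4 downbeat P8
  -> R2 @ bar 1 tick 0 v(0, 1): G3/G4 P8 -> F3/C4 P5 similar
  -> R2 @ bar 2 tick 0 v(0, 1): F3/C4 P5 -> A3/A4 P8 similar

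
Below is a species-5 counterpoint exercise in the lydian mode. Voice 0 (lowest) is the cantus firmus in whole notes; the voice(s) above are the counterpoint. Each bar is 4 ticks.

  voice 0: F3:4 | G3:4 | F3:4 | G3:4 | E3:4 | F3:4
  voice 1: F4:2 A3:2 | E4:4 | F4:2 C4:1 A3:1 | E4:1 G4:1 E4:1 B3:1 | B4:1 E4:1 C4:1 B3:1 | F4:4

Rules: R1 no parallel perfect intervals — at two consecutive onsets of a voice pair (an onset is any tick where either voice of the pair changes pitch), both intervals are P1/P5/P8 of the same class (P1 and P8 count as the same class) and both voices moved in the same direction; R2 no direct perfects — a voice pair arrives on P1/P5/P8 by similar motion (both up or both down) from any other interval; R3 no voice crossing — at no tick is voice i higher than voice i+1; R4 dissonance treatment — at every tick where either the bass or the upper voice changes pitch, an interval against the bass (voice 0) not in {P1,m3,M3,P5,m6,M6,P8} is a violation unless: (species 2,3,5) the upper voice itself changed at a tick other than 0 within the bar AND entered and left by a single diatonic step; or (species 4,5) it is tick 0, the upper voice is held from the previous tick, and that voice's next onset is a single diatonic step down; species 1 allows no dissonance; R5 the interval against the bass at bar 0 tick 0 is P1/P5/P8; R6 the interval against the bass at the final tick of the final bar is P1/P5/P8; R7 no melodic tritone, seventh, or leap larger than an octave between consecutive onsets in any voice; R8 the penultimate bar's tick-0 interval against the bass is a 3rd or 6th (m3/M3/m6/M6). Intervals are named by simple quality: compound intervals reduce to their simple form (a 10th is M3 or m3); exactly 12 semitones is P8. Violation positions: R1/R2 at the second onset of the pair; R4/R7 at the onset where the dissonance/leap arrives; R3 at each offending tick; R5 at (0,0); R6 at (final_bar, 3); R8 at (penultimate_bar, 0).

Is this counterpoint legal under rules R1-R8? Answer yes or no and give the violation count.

bar 0: v0=F3 v1=F4 (P8)
bar 1: v0=G3 v1=E4 (M6)
bar 2: v0=F3 v1=F4 (P8)
bar 3: v0=G3 v1=E4 (M6)
bar 4: v0=E3 v1=B4 (P5)
bar 5: v0=F3 v1=F4 (P8)
  R8 @ bar4.0: penult P5 not 3rd/6th
  R2 @ bar5.0: E3/B3 P5 -> F3/F4 P8 similar
  R7 @ bar5.0: B3->F4 leap 6st

No (3 violations)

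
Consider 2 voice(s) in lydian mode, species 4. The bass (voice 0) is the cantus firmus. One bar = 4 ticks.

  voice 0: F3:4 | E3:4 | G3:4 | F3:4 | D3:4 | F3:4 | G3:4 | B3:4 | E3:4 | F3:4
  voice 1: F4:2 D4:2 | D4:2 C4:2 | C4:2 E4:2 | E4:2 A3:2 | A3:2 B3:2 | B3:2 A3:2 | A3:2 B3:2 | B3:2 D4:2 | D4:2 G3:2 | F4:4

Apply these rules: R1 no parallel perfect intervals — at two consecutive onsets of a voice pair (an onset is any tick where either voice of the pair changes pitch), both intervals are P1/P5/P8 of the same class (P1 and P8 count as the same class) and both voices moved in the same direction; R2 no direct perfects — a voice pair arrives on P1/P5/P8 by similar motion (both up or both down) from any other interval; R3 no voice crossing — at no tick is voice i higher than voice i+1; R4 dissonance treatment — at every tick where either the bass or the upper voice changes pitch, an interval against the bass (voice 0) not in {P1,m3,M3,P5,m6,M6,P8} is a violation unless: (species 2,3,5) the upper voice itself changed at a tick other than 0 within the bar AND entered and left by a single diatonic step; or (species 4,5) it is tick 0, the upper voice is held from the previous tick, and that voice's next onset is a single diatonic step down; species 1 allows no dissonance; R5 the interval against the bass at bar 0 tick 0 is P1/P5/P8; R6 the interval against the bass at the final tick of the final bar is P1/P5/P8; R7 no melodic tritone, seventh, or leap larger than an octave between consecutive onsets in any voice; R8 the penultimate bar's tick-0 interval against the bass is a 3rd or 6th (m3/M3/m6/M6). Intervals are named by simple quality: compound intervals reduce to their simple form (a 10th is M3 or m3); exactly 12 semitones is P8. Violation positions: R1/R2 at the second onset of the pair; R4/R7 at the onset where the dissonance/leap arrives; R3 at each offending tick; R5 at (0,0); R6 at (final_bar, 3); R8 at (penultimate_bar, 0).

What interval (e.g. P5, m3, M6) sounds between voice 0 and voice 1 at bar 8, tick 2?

m3

voice 0=E3 voice 1=G3 -> m3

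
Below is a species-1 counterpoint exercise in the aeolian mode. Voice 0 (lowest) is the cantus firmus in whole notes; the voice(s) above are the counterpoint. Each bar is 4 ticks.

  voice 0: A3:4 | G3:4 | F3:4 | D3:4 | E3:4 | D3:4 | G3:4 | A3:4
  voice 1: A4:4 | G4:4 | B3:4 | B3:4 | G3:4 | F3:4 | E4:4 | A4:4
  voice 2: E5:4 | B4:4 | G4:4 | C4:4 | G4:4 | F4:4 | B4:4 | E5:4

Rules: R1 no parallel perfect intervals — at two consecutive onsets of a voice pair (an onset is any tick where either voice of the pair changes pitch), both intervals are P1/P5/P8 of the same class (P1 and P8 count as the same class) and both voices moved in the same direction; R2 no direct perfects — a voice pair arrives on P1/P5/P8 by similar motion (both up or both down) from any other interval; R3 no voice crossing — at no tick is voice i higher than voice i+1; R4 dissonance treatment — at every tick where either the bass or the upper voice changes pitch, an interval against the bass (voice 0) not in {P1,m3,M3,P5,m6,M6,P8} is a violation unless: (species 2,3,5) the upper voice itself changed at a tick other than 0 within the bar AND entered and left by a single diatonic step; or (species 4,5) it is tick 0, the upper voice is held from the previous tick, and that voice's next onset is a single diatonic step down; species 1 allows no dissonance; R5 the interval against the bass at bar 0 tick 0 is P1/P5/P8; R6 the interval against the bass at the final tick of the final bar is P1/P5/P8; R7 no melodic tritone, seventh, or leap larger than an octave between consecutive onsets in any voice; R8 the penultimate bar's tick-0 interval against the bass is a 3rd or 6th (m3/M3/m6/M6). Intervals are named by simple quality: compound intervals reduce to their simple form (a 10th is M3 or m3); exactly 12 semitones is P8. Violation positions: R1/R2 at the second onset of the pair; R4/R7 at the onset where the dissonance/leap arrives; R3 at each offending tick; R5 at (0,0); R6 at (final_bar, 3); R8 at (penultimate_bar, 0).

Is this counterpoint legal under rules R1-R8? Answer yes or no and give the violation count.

bar 0: v0=A3 v1=A4 v2=E5 (P5)
bar 1: v0=G3 v1=G4 v2=B4 (M3)
bar 2: v0=F3 v1=B3 v2=G4 (M2)
bar 3: v0=D3 v1=B3 v2=C4 (m7)
bar 4: v0=E3 v1=G3 v2=G4 (m3)
bar 5: v0=D3 v1=F3 v2=F4 (m3)
bar 6: v0=G3 v1=E4 v2=B4 (M3)
bar 7: v0=A3 v1=A4 v2=E5 (P5)
  R1 @ bar1.0: A3/A4 P8 -> G3/G4 P8 similar
  R4 @ bar2.0: F3/B3 TT untreated
  R4 @ bar2.0: F3/G4 M2 untreated
  R4 @ bar3.0: D3/C4 m7 untreated
  R1 @ bar5.0: G3/G4 P8 -> F3/F4 P8 similar
  R2 @ bar6.0: F3/F4 P8 -> E4/B4 P5 similar
  R7 @ bar6.0: F3->E4 leap 11st
  R7 @ bar6.0: F4->B4 leap 6st
  R1 @ bar7.0: E4/B4 P5 -> A4/E5 P5 similar
  R2 @ bar7.0: G3/E4 M6 -> A3/A4 P8 similar
  R2 @ bar7.0: G3/B4 M3 -> A3/E5 P5 similar

No (11 violations)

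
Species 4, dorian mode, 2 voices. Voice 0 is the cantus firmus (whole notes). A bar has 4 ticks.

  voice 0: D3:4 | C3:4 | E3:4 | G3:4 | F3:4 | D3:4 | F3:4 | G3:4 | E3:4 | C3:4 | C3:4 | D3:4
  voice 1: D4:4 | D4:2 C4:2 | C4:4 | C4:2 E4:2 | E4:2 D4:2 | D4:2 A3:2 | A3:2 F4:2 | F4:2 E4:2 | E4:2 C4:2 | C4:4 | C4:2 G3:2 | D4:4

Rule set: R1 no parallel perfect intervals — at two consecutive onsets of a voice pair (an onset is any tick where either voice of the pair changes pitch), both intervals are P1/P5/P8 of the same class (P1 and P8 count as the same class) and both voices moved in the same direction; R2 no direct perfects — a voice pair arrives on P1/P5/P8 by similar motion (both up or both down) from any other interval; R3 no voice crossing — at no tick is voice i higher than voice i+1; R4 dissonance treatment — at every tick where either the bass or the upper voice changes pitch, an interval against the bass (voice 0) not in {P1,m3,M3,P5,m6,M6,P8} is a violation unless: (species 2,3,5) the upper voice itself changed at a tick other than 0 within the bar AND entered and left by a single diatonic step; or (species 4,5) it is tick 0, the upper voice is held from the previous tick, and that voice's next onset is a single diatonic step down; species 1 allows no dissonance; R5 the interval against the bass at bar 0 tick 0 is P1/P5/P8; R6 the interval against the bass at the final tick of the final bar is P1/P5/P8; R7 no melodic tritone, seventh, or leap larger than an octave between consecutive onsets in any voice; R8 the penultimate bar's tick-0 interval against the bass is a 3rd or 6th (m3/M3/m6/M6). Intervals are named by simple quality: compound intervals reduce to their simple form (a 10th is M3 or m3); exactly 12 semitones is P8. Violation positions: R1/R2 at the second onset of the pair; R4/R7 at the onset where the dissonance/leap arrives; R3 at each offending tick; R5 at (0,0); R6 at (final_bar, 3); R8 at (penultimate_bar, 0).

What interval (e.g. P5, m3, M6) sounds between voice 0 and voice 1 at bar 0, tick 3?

P8

voice 0=D3 voice 1=D4 -> P8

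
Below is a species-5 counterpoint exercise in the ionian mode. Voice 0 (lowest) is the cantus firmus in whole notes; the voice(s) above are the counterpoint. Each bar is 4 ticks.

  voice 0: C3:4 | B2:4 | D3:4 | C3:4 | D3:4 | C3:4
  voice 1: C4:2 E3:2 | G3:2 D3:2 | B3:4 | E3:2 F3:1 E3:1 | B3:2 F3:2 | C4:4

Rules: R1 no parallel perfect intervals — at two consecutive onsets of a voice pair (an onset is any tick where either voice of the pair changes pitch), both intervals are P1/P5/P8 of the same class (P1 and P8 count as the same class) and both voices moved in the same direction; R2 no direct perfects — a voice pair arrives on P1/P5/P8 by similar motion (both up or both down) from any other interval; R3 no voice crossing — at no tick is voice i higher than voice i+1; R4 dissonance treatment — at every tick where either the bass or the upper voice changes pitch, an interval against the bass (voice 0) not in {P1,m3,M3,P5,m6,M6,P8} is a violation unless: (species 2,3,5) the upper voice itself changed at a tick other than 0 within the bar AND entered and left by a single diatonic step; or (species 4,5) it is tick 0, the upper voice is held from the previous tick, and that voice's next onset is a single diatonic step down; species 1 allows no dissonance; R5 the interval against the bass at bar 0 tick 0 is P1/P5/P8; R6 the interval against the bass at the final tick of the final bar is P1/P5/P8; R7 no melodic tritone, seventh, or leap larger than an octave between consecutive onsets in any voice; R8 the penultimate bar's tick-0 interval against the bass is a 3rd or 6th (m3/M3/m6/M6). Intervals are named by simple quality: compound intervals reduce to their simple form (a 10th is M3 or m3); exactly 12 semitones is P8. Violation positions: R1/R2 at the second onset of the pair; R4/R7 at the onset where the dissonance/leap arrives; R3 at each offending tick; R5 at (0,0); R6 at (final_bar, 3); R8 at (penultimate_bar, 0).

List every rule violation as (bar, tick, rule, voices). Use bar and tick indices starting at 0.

bar 0: v0=C3 v1=C4 downbeat P8
bar 1: v0=B2 v1=G3 downbeat m6
bar 2: v0=D3 v1=B3 downbeat M6
bar 3: v0=C3 v1=E3 downbeat M3
bar 4: v0=D3 v1=B3 downbeat M6
bar 5: v0=C3 v1=C4 downbeat P8
  -> R7 @ bar 4 tick 2 v(1,): B3->F3 leap 6st

(4, 2, R7, (1,))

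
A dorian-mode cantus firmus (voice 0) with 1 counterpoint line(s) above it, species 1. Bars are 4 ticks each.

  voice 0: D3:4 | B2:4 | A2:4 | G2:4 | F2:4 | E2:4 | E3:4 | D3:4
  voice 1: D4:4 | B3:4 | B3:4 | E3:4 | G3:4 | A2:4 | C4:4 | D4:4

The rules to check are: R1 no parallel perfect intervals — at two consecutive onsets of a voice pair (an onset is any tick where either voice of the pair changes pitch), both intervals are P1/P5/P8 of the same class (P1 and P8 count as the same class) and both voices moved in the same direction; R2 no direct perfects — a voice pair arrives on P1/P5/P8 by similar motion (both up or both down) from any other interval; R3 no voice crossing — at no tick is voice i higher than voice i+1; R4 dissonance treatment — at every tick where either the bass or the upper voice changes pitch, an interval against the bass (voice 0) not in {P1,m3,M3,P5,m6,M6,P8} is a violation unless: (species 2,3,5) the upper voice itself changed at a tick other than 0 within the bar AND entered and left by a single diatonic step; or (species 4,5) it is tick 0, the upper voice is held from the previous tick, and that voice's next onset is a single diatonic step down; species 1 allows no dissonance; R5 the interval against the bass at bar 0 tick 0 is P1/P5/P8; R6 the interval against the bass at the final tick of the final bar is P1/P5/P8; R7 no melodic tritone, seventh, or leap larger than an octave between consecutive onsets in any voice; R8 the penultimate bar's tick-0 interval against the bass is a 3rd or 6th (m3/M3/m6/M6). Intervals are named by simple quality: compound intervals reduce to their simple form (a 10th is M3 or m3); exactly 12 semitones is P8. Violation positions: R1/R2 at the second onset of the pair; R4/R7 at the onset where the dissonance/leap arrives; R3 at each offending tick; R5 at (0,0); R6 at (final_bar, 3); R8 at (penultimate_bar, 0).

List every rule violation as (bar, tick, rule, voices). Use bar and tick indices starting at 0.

bar 0: v0=D3 v1=D4 downbeat P8
bar 1: v0=B2 v1=B3 downbeat P8
bar 2: v0=A2 v1=B3 downbeat M2
bar 3: v0=G2 v1=E3 downbeat M6
bar 4: v0=F2 v1=G3 downbeat M2
bar 5: v0=E2 v1=A2 downbeat P4
bar 6: v0=E3 v1=C4 downbeat m6
bar 7: v0=D3 v1=D4 downbeat P8
  -> R1 @ bar 1 tick 0 v(0, 1): D3/D4 P8 -> B2/B3 P8 similar
  -> R4 @ bar 2 tick 0 v(0, 1): A2/B3 M2 untreated
  -> R4 @ bar 4 tick 0 v(0, 1): F2/G3 M2 untreated
  -> R4 @ bar 5 tick 0 v(0, 1): E2/A2 P4 untreated
  -> R7 @ bar 5 tick 0 v(1,): G3->A2 leap 10st
  -> R7 @ bar 6 tick 0 v(1,): A2->C4 leap 15st

(1, 0, R1, (0, 1))
(2, 0, R4, (0, 1))
(4, 0, R4, (0, 1))
(5, 0, R4, (0, 1))
(5, 0, R7, (1,))
(6, 0, R7, (1,))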